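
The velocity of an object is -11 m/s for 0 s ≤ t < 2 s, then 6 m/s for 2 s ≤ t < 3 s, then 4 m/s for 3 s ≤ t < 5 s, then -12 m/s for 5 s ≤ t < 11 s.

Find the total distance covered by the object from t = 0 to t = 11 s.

Distance (not displacement) is the total path length: add the absolute areas under v-t.
0–2 s: |-11| × 2 = 22 m
2–3 s: |6| × 1 = 6 m
3–5 s: |4| × 2 = 8 m
5–11 s: |-12| × 6 = 72 m
Total distance = 108 m

108 m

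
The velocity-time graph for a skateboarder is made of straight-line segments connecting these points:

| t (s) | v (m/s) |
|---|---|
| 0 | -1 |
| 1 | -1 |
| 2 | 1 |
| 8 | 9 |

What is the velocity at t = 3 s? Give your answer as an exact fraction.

On 2–8 s the graph is linear from 1 to 9 m/s: v(3) = 1 + (9 − 1)·(3 − 2)/(8 − 2) = 7/3 m/s.

7/3 m/s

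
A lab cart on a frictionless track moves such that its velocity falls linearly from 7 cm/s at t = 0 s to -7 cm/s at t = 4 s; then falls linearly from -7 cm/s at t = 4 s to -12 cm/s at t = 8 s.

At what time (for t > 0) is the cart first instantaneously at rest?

v changes sign on 0–4 s (from 7 to -7); the graph is linear there, so v = 0 at t = 0 + (-7)·(4 − 0)/(-7 − 7) = 2 s.

t = 2 s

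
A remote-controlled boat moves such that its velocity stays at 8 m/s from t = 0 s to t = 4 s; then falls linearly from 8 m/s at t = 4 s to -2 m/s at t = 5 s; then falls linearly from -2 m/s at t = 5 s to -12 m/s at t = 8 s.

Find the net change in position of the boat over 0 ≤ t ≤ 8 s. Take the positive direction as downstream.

Net displacement equals the area under the velocity-time graph (areas below the axis count negative).
0–4 s: 8 × 4 = 32 m
4–5 s: ½(8 + -2)(1) = 3 m
5–8 s: ½(-2 + -12)(3) = -21 m
Net displacement = 14 m

14 m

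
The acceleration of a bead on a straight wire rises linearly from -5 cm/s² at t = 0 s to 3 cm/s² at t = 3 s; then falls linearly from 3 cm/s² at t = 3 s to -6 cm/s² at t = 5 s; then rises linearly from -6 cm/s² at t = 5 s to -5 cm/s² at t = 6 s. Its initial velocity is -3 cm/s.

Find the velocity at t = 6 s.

Δv equals the area under the a-t graph; then v = v₀ + Δv.
0–3 s: ½(-5 + 3)(3) = -3 cm/s
3–5 s: ½(3 + -6)(2) = -3 cm/s
5–6 s: ½(-6 + -5)(1) = -5.5 cm/s
Δv = -11.5 cm/s, so v(6) = -3 + (-11.5) = -14.5 cm/s.

-14.5 cm/s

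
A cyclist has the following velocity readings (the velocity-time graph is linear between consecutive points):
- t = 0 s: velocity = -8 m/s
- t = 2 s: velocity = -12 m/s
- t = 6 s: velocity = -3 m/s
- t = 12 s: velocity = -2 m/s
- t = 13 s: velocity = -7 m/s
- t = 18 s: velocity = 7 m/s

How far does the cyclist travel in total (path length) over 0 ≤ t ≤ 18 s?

87 m

Distance (not displacement) is the total path length: add the absolute areas under v-t.
0–2 s: |½(-8 + -12)(2)| = 20 m
2–6 s: |½(-12 + -3)(4)| = 30 m
6–12 s: |½(-3 + -2)(6)| = 15 m
12–13 s: |½(-2 + -7)(1)| = 4.5 m
13–18 s: v = 0 at t = 15.5 s; triangle areas 8.75 + 8.75 = 17.5 m
Total distance = 87 m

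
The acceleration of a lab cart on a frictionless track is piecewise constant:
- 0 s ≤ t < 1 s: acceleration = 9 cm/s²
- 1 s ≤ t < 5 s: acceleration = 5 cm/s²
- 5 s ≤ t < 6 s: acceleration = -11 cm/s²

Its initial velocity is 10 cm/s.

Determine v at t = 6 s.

Δv equals the area under the a-t graph; then v = v₀ + Δv.
0–1 s: 9 × 1 = 9 cm/s
1–5 s: 5 × 4 = 20 cm/s
5–6 s: -11 × 1 = -11 cm/s
Δv = 18 cm/s, so v(6) = 10 + (18) = 28 cm/s.

28 cm/s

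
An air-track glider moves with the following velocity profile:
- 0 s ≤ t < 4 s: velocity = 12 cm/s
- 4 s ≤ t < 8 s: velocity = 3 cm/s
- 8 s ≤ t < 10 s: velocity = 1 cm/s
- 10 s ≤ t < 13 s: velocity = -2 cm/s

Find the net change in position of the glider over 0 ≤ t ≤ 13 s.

Displacement is the signed area under the v-t curve.
0–4 s: 12 × 4 = 48 cm
4–8 s: 3 × 4 = 12 cm
8–10 s: 1 × 2 = 2 cm
10–13 s: -2 × 3 = -6 cm
Net displacement = 56 cm

56 cm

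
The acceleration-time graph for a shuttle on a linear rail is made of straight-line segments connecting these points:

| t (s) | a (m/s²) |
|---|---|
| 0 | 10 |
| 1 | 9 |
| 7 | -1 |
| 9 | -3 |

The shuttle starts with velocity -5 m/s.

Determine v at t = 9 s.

24.5 m/s

Δv equals the area under the a-t graph; then v = v₀ + Δv.
0–1 s: ½(10 + 9)(1) = 9.5 m/s
1–7 s: ½(9 + -1)(6) = 24 m/s
7–9 s: ½(-1 + -3)(2) = -4 m/s
Δv = 29.5 m/s, so v(9) = -5 + (29.5) = 24.5 m/s.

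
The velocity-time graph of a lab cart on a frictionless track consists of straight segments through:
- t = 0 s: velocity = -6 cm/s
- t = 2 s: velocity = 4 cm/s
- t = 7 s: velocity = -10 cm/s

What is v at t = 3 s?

On 2–7 s the graph is linear from 4 to -10 cm/s: v(3) = 4 + (-10 − 4)·(3 − 2)/(7 − 2) = 1.2 cm/s.

1.2 cm/s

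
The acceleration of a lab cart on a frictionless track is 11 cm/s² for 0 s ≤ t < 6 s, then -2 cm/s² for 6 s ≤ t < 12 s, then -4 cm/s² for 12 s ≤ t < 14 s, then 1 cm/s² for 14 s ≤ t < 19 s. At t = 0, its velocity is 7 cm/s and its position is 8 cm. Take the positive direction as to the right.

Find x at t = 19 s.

On each constant-a segment, Δv = aΔt and Δx = v₀Δt + ½aΔt²; chain segment to segment.
0–6 s: v starts 7 cm/s; Δx = 7·6 + ½·11·6² = 240 cm; v ends 73 cm/s.
6–12 s: v starts 73 cm/s; Δx = 73·6 + ½·-2·6² = 402 cm; v ends 61 cm/s.
12–14 s: v starts 61 cm/s; Δx = 61·2 + ½·-4·2² = 114 cm; v ends 53 cm/s.
14–19 s: v starts 53 cm/s; Δx = 53·5 + ½·1·5² = 277.5 cm; v ends 58 cm/s.
x(19) = 8 + Σ Δx = 1041.5 cm.

1041.5 cm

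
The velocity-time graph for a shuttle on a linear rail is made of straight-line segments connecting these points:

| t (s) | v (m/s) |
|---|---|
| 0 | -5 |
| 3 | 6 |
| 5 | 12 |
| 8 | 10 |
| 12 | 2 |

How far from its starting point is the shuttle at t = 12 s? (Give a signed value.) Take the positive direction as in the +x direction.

76.5 m

Displacement is the signed area under the v-t curve.
0–3 s: ½(-5 + 6)(3) = 1.5 m
3–5 s: ½(6 + 12)(2) = 18 m
5–8 s: ½(12 + 10)(3) = 33 m
8–12 s: ½(10 + 2)(4) = 24 m
Net displacement = 76.5 m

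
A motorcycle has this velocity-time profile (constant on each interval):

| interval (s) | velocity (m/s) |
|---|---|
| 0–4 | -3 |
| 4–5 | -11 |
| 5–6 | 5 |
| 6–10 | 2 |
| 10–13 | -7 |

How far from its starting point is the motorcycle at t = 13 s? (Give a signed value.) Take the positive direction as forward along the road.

-31 m

Net displacement equals the area under the velocity-time graph (areas below the axis count negative).
0–4 s: -3 × 4 = -12 m
4–5 s: -11 × 1 = -11 m
5–6 s: 5 × 1 = 5 m
6–10 s: 2 × 4 = 8 m
10–13 s: -7 × 3 = -21 m
Net displacement = -31 m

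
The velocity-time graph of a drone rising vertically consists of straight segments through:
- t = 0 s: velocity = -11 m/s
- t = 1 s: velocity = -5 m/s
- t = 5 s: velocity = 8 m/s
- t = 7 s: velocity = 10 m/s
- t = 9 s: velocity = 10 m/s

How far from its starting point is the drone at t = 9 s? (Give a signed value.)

36 m

Displacement is the signed area under the v-t curve.
0–1 s: ½(-11 + -5)(1) = -8 m
1–5 s: ½(-5 + 8)(4) = 6 m
5–7 s: ½(8 + 10)(2) = 18 m
7–9 s: 10 × 2 = 20 m
Net displacement = 36 m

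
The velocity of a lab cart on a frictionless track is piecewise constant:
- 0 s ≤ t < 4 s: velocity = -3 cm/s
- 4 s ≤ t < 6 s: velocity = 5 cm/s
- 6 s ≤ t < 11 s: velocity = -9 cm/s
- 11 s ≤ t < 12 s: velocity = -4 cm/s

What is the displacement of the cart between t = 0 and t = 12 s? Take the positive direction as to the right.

Displacement is the signed area under the v-t curve.
0–4 s: -3 × 4 = -12 cm
4–6 s: 5 × 2 = 10 cm
6–11 s: -9 × 5 = -45 cm
11–12 s: -4 × 1 = -4 cm
Net displacement = -51 cm

-51 cm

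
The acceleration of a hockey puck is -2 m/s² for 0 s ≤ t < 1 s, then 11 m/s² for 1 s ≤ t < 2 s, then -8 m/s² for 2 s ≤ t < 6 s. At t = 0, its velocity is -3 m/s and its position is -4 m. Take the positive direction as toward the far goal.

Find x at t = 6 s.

On each constant-a segment, Δv = aΔt and Δx = v₀Δt + ½aΔt²; chain segment to segment.
0–1 s: v starts -3 m/s; Δx = -3·1 + ½·-2·1² = -4 m; v ends -5 m/s.
1–2 s: v starts -5 m/s; Δx = -5·1 + ½·11·1² = 0.5 m; v ends 6 m/s.
2–6 s: v starts 6 m/s; Δx = 6·4 + ½·-8·4² = -40 m; v ends -26 m/s.
x(6) = -4 + Σ Δx = -47.5 m.

-47.5 m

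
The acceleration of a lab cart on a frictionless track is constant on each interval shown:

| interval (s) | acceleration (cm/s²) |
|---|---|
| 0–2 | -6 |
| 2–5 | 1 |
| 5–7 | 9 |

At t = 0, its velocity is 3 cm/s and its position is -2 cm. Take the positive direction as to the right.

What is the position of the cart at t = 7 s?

On each constant-a segment, Δv = aΔt and Δx = v₀Δt + ½aΔt²; chain segment to segment.
0–2 s: v starts 3 cm/s; Δx = 3·2 + ½·-6·2² = -6 cm; v ends -9 cm/s.
2–5 s: v starts -9 cm/s; Δx = -9·3 + ½·1·3² = -22.5 cm; v ends -6 cm/s.
5–7 s: v starts -6 cm/s; Δx = -6·2 + ½·9·2² = 6 cm; v ends 12 cm/s.
x(7) = -2 + Σ Δx = -24.5 cm.

-24.5 cm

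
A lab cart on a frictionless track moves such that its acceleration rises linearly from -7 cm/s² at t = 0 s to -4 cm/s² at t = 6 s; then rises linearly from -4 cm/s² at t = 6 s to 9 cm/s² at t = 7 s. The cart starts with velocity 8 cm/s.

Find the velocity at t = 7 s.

Δv equals the area under the a-t graph; then v = v₀ + Δv.
0–6 s: ½(-7 + -4)(6) = -33 cm/s
6–7 s: ½(-4 + 9)(1) = 2.5 cm/s
Δv = -30.5 cm/s, so v(7) = 8 + (-30.5) = -22.5 cm/s.

-22.5 cm/s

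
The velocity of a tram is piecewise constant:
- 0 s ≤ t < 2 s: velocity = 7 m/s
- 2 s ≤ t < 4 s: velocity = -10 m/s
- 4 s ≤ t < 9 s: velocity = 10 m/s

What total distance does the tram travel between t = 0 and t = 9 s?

Distance (not displacement) is the total path length: add the absolute areas under v-t.
0–2 s: |7| × 2 = 14 m
2–4 s: |-10| × 2 = 20 m
4–9 s: |10| × 5 = 50 m
Total distance = 84 m

84 m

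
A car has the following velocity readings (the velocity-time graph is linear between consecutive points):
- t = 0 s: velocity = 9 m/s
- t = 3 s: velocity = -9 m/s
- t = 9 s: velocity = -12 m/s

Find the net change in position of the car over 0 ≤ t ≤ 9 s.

Net displacement equals the area under the velocity-time graph (areas below the axis count negative).
0–3 s: ½(9 + -9)(3) = 0 m
3–9 s: ½(-9 + -12)(6) = -63 m
Net displacement = -63 m

-63 m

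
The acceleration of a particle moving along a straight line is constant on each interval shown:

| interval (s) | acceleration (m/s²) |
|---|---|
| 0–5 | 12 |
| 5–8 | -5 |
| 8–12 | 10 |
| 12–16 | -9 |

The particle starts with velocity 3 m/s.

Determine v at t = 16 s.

52 m/s

Δv equals the area under the a-t graph; then v = v₀ + Δv.
0–5 s: 12 × 5 = 60 m/s
5–8 s: -5 × 3 = -15 m/s
8–12 s: 10 × 4 = 40 m/s
12–16 s: -9 × 4 = -36 m/s
Δv = 49 m/s, so v(16) = 3 + (49) = 52 m/s.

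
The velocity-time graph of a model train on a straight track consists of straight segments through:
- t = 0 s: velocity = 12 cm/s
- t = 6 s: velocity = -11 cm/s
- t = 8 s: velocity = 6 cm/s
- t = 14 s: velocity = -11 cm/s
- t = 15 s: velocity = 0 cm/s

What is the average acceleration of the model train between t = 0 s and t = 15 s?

-0.8 cm/s²

Average acceleration = Δv/Δt = (0 − 12)/(15 − 0) = -0.8 cm/s².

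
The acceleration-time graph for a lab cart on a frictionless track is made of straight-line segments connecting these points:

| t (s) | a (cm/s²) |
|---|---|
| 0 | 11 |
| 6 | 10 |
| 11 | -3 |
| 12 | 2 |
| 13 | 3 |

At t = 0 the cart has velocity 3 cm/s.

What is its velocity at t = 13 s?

85.5 cm/s

Δv equals the area under the a-t graph; then v = v₀ + Δv.
0–6 s: ½(11 + 10)(6) = 63 cm/s
6–11 s: ½(10 + -3)(5) = 17.5 cm/s
11–12 s: ½(-3 + 2)(1) = -0.5 cm/s
12–13 s: ½(2 + 3)(1) = 2.5 cm/s
Δv = 82.5 cm/s, so v(13) = 3 + (82.5) = 85.5 cm/s.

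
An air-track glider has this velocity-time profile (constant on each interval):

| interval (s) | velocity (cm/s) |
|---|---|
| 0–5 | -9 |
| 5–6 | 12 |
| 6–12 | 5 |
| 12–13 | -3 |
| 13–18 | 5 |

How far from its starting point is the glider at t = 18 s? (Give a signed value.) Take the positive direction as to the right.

19 cm

Displacement is the signed area under the v-t curve.
0–5 s: -9 × 5 = -45 cm
5–6 s: 12 × 1 = 12 cm
6–12 s: 5 × 6 = 30 cm
12–13 s: -3 × 1 = -3 cm
13–18 s: 5 × 5 = 25 cm
Net displacement = 19 cm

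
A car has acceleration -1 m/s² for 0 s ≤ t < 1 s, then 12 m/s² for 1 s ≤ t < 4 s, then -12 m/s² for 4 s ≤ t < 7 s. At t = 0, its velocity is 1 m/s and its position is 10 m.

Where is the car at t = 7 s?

On each constant-a segment, Δv = aΔt and Δx = v₀Δt + ½aΔt²; chain segment to segment.
0–1 s: v starts 1 m/s; Δx = 1·1 + ½·-1·1² = 0.5 m; v ends 0 m/s.
1–4 s: v starts 0 m/s; Δx = 0·3 + ½·12·3² = 54 m; v ends 36 m/s.
4–7 s: v starts 36 m/s; Δx = 36·3 + ½·-12·3² = 54 m; v ends 0 m/s.
x(7) = 10 + Σ Δx = 118.5 m.

118.5 m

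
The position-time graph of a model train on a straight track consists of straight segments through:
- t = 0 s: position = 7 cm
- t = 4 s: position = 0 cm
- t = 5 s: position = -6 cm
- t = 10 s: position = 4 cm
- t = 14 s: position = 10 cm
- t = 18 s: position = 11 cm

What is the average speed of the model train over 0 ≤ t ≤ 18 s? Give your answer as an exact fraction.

Average speed = (total path length)/(elapsed time); on a piecewise-linear x-t graph the path length is Σ|Δx|.
0–4 s: |Δx| = |0 − 7| = 7 cm
4–5 s: |Δx| = |-6 − 0| = 6 cm
5–10 s: |Δx| = |4 − -6| = 10 cm
10–14 s: |Δx| = |10 − 4| = 6 cm
14–18 s: |Δx| = |11 − 10| = 1 cm
Total path = 30 cm; average speed = 30/18 = 5/3 cm/s.

5/3 cm/s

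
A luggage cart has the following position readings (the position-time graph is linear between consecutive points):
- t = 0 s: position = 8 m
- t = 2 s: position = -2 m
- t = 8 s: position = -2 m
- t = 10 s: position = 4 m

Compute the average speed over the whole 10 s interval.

Average speed = (total path length)/(elapsed time); on a piecewise-linear x-t graph the path length is Σ|Δx|.
0–2 s: |Δx| = |-2 − 8| = 10 m
2–8 s: |Δx| = |-2 − -2| = 0 m
8–10 s: |Δx| = |4 − -2| = 6 m
Total path = 16 m; average speed = 16/10 = 1.6 m/s.

1.6 m/s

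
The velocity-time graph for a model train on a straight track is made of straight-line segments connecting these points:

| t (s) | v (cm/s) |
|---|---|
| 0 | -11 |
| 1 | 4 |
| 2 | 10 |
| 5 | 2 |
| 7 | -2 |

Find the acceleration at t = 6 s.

Acceleration is the slope of the v-t graph on 5–7 s: (-2 − 2)/(7 − 5) = -2 cm/s².

-2 cm/s²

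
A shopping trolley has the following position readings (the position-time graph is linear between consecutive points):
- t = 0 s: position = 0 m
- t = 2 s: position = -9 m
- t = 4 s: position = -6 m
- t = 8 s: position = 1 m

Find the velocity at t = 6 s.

Velocity is the slope of the x-t graph on 4–8 s: (1 − -6)/(8 − 4) = 1.75 m/s.

1.75 m/s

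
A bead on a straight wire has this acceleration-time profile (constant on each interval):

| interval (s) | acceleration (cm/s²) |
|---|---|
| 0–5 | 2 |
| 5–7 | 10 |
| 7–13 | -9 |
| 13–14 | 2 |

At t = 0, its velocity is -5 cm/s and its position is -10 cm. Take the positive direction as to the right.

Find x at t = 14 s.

On each constant-a segment, Δv = aΔt and Δx = v₀Δt + ½aΔt²; chain segment to segment.
0–5 s: v starts -5 cm/s; Δx = -5·5 + ½·2·5² = 0 cm; v ends 5 cm/s.
5–7 s: v starts 5 cm/s; Δx = 5·2 + ½·10·2² = 30 cm; v ends 25 cm/s.
7–13 s: v starts 25 cm/s; Δx = 25·6 + ½·-9·6² = -12 cm; v ends -29 cm/s.
13–14 s: v starts -29 cm/s; Δx = -29·1 + ½·2·1² = -28 cm; v ends -27 cm/s.
x(14) = -10 + Σ Δx = -20 cm.

-20 cm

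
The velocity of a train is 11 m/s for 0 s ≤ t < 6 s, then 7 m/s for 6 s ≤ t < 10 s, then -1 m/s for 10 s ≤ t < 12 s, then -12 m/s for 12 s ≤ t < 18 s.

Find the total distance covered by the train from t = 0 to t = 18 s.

168 m

Distance (not displacement) is the total path length: add the absolute areas under v-t.
0–6 s: |11| × 6 = 66 m
6–10 s: |7| × 4 = 28 m
10–12 s: |-1| × 2 = 2 m
12–18 s: |-12| × 6 = 72 m
Total distance = 168 m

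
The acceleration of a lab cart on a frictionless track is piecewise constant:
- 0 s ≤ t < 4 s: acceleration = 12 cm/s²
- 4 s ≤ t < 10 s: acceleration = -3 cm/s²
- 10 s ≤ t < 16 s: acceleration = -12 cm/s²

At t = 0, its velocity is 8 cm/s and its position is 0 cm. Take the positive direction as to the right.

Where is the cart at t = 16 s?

On each constant-a segment, Δv = aΔt and Δx = v₀Δt + ½aΔt²; chain segment to segment.
0–4 s: v starts 8 cm/s; Δx = 8·4 + ½·12·4² = 128 cm; v ends 56 cm/s.
4–10 s: v starts 56 cm/s; Δx = 56·6 + ½·-3·6² = 282 cm; v ends 38 cm/s.
10–16 s: v starts 38 cm/s; Δx = 38·6 + ½·-12·6² = 12 cm; v ends -34 cm/s.
x(16) = 0 + Σ Δx = 422 cm.

422 cm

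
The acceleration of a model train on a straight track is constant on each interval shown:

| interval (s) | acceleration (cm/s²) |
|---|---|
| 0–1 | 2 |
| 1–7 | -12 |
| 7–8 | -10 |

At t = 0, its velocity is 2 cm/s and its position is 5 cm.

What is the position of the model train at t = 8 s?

On each constant-a segment, Δv = aΔt and Δx = v₀Δt + ½aΔt²; chain segment to segment.
0–1 s: v starts 2 cm/s; Δx = 2·1 + ½·2·1² = 3 cm; v ends 4 cm/s.
1–7 s: v starts 4 cm/s; Δx = 4·6 + ½·-12·6² = -192 cm; v ends -68 cm/s.
7–8 s: v starts -68 cm/s; Δx = -68·1 + ½·-10·1² = -73 cm; v ends -78 cm/s.
x(8) = 5 + Σ Δx = -257 cm.

-257 cm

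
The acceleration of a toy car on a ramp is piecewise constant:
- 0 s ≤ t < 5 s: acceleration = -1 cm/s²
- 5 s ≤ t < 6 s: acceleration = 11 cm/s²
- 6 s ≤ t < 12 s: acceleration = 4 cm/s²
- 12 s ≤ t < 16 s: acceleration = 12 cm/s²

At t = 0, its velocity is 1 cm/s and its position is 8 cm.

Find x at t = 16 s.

On each constant-a segment, Δv = aΔt and Δx = v₀Δt + ½aΔt²; chain segment to segment.
0–5 s: v starts 1 cm/s; Δx = 1·5 + ½·-1·5² = -7.5 cm; v ends -4 cm/s.
5–6 s: v starts -4 cm/s; Δx = -4·1 + ½·11·1² = 1.5 cm; v ends 7 cm/s.
6–12 s: v starts 7 cm/s; Δx = 7·6 + ½·4·6² = 114 cm; v ends 31 cm/s.
12–16 s: v starts 31 cm/s; Δx = 31·4 + ½·12·4² = 220 cm; v ends 79 cm/s.
x(16) = 8 + Σ Δx = 336 cm.

336 cm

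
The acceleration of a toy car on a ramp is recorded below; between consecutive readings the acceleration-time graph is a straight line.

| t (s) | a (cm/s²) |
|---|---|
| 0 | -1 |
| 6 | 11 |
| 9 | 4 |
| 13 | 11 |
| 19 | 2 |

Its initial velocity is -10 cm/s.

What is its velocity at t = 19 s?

111.5 cm/s

Δv equals the area under the a-t graph; then v = v₀ + Δv.
0–6 s: ½(-1 + 11)(6) = 30 cm/s
6–9 s: ½(11 + 4)(3) = 22.5 cm/s
9–13 s: ½(4 + 11)(4) = 30 cm/s
13–19 s: ½(11 + 2)(6) = 39 cm/s
Δv = 121.5 cm/s, so v(19) = -10 + (121.5) = 111.5 cm/s.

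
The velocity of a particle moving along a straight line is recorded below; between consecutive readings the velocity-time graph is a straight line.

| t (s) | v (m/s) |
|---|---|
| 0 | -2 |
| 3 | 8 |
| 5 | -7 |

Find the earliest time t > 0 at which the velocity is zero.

v changes sign on 0–3 s (from -2 to 8); the graph is linear there, so v = 0 at t = 0 + (2)·(3 − 0)/(8 − -2) = 0.6 s.

t = 0.6 s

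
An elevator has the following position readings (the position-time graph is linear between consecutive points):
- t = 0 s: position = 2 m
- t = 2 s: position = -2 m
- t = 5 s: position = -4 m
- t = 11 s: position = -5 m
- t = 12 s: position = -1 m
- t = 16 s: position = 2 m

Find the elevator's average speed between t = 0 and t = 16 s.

0.875 m/s

Average speed = (total path length)/(elapsed time); on a piecewise-linear x-t graph the path length is Σ|Δx|.
0–2 s: |Δx| = |-2 − 2| = 4 m
2–5 s: |Δx| = |-4 − -2| = 2 m
5–11 s: |Δx| = |-5 − -4| = 1 m
11–12 s: |Δx| = |-1 − -5| = 4 m
12–16 s: |Δx| = |2 − -1| = 3 m
Total path = 14 m; average speed = 14/16 = 0.875 m/s.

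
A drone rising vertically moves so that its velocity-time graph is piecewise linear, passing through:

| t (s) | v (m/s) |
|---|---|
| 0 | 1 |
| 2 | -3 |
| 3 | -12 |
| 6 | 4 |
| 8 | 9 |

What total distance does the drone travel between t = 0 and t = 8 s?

38 m

Distance (not displacement) is the total path length: add the absolute areas under v-t.
0–2 s: v = 0 at t = 0.5 s; triangle areas 0.25 + 2.25 = 2.5 m
2–3 s: |½(-3 + -12)(1)| = 7.5 m
3–6 s: v = 0 at t = 5.25 s; triangle areas 13.5 + 1.5 = 15 m
6–8 s: |½(4 + 9)(2)| = 13 m
Total distance = 38 m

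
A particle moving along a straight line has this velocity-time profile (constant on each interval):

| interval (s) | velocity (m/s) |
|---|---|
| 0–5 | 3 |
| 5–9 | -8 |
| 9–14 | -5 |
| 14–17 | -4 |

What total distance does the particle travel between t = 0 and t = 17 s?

84 m

Distance (not displacement) is the total path length: add the absolute areas under v-t.
0–5 s: |3| × 5 = 15 m
5–9 s: |-8| × 4 = 32 m
9–14 s: |-5| × 5 = 25 m
14–17 s: |-4| × 3 = 12 m
Total distance = 84 m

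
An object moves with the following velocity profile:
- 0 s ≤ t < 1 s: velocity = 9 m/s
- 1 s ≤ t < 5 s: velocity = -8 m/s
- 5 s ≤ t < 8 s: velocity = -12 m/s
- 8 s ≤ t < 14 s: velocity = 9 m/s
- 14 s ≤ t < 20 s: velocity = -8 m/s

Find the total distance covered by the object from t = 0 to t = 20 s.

179 m

Distance (not displacement) is the total path length: add the absolute areas under v-t.
0–1 s: |9| × 1 = 9 m
1–5 s: |-8| × 4 = 32 m
5–8 s: |-12| × 3 = 36 m
8–14 s: |9| × 6 = 54 m
14–20 s: |-8| × 6 = 48 m
Total distance = 179 m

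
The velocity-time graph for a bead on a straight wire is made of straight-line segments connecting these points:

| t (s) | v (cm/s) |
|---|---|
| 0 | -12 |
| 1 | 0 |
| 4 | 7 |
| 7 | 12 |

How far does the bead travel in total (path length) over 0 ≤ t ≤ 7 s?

45 cm

Total distance travelled is ∫|v| dt — sum the magnitudes of each area piece.
0–1 s: |½(-12 + 0)(1)| = 6 cm
1–4 s: |½(0 + 7)(3)| = 10.5 cm
4–7 s: |½(7 + 12)(3)| = 28.5 cm
Total distance = 45 cm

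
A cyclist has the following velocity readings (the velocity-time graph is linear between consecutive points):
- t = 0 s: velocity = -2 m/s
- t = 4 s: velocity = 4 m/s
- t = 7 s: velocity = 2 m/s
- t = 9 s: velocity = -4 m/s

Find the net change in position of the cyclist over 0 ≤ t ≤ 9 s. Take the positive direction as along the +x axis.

11 m

Net displacement equals the area under the velocity-time graph (areas below the axis count negative).
0–4 s: ½(-2 + 4)(4) = 4 m
4–7 s: ½(4 + 2)(3) = 9 m
7–9 s: ½(2 + -4)(2) = -2 m
Net displacement = 11 m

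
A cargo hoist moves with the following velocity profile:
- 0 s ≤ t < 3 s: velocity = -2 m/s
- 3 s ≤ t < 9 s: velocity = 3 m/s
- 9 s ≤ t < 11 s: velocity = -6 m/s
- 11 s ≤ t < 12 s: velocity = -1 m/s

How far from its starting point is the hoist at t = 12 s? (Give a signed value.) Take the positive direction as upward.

Net displacement equals the area under the velocity-time graph (areas below the axis count negative).
0–3 s: -2 × 3 = -6 m
3–9 s: 3 × 6 = 18 m
9–11 s: -6 × 2 = -12 m
11–12 s: -1 × 1 = -1 m
Net displacement = -1 m

-1 m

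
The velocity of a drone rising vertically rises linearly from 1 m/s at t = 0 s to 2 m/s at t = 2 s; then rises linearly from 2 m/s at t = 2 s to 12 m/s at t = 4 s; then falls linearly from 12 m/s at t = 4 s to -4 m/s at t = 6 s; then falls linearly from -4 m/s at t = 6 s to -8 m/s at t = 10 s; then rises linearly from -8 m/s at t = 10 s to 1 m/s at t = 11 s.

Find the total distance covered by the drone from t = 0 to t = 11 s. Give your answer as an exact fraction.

983/18 m

Distance (not displacement) is the total path length: add the absolute areas under v-t.
0–2 s: |½(1 + 2)(2)| = 3 m
2–4 s: |½(2 + 12)(2)| = 14 m
4–6 s: v = 0 at t = 5.5 s; triangle areas 9 + 1 = 10 m
6–10 s: |½(-4 + -8)(4)| = 24 m
10–11 s: v = 0 at t = 98/9 s; triangle areas 32/9 + 1/18 = 65/18 m
Total distance = 983/18 m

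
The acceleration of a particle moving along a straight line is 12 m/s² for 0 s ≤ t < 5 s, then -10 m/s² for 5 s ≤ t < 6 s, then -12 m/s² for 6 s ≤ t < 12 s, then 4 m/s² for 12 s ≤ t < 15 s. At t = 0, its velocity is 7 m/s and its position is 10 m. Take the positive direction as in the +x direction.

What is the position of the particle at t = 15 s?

356 m

On each constant-a segment, Δv = aΔt and Δx = v₀Δt + ½aΔt²; chain segment to segment.
0–5 s: v starts 7 m/s; Δx = 7·5 + ½·12·5² = 185 m; v ends 67 m/s.
5–6 s: v starts 67 m/s; Δx = 67·1 + ½·-10·1² = 62 m; v ends 57 m/s.
6–12 s: v starts 57 m/s; Δx = 57·6 + ½·-12·6² = 126 m; v ends -15 m/s.
12–15 s: v starts -15 m/s; Δx = -15·3 + ½·4·3² = -27 m; v ends -3 m/s.
x(15) = 10 + Σ Δx = 356 m.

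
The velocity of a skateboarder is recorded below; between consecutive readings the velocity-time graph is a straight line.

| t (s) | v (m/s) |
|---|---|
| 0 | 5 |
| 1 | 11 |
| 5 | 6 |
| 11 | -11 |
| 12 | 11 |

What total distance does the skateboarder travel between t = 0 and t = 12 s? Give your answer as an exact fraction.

2557/34 m

Total distance travelled is ∫|v| dt — sum the magnitudes of each area piece.
0–1 s: |½(5 + 11)(1)| = 8 m
1–5 s: |½(11 + 6)(4)| = 34 m
5–11 s: v = 0 at t = 121/17 s; triangle areas 108/17 + 363/17 = 471/17 m
11–12 s: v = 0 at t = 11.5 s; triangle areas 2.75 + 2.75 = 5.5 m
Total distance = 2557/34 m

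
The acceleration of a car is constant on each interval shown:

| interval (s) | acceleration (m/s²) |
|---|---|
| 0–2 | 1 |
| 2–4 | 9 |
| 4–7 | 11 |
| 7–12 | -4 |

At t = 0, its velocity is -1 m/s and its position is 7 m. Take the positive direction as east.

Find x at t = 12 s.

On each constant-a segment, Δv = aΔt and Δx = v₀Δt + ½aΔt²; chain segment to segment.
0–2 s: v starts -1 m/s; Δx = -1·2 + ½·1·2² = 0 m; v ends 1 m/s.
2–4 s: v starts 1 m/s; Δx = 1·2 + ½·9·2² = 20 m; v ends 19 m/s.
4–7 s: v starts 19 m/s; Δx = 19·3 + ½·11·3² = 106.5 m; v ends 52 m/s.
7–12 s: v starts 52 m/s; Δx = 52·5 + ½·-4·5² = 210 m; v ends 32 m/s.
x(12) = 7 + Σ Δx = 343.5 m.

343.5 m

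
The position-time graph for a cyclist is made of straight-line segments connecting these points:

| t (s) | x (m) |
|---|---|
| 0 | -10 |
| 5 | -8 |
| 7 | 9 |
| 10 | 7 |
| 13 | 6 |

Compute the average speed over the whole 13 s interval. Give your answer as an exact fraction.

22/13 m/s

Average speed = (total path length)/(elapsed time); on a piecewise-linear x-t graph the path length is Σ|Δx|.
0–5 s: |Δx| = |-8 − -10| = 2 m
5–7 s: |Δx| = |9 − -8| = 17 m
7–10 s: |Δx| = |7 − 9| = 2 m
10–13 s: |Δx| = |6 − 7| = 1 m
Total path = 22 m; average speed = 22/13 = 22/13 m/s.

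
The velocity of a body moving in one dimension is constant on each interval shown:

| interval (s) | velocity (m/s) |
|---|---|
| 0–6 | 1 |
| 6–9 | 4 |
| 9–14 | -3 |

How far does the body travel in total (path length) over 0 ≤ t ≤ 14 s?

Total distance travelled is ∫|v| dt — sum the magnitudes of each area piece.
0–6 s: |1| × 6 = 6 m
6–9 s: |4| × 3 = 12 m
9–14 s: |-3| × 5 = 15 m
Total distance = 33 m

33 m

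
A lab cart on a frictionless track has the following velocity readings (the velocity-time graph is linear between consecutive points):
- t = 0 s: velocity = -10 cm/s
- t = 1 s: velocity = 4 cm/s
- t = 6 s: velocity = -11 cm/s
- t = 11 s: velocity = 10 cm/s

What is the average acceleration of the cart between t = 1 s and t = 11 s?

Average acceleration = Δv/Δt = (10 − 4)/(11 − 1) = 0.6 cm/s².

0.6 cm/s²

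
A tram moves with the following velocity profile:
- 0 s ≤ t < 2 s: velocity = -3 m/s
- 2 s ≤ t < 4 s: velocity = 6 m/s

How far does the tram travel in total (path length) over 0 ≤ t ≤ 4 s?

18 m

Distance (not displacement) is the total path length: add the absolute areas under v-t.
0–2 s: |-3| × 2 = 6 m
2–4 s: |6| × 2 = 12 m
Total distance = 18 m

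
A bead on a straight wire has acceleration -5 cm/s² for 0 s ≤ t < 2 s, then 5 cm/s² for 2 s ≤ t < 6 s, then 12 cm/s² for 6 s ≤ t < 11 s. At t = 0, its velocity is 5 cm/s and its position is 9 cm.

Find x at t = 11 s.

On each constant-a segment, Δv = aΔt and Δx = v₀Δt + ½aΔt²; chain segment to segment.
0–2 s: v starts 5 cm/s; Δx = 5·2 + ½·-5·2² = 0 cm; v ends -5 cm/s.
2–6 s: v starts -5 cm/s; Δx = -5·4 + ½·5·4² = 20 cm; v ends 15 cm/s.
6–11 s: v starts 15 cm/s; Δx = 15·5 + ½·12·5² = 225 cm; v ends 75 cm/s.
x(11) = 9 + Σ Δx = 254 cm.

254 cm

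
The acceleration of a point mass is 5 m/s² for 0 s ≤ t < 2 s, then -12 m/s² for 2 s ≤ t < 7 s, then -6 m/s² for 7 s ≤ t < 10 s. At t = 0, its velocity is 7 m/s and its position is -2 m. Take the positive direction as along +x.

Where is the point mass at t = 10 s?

On each constant-a segment, Δv = aΔt and Δx = v₀Δt + ½aΔt²; chain segment to segment.
0–2 s: v starts 7 m/s; Δx = 7·2 + ½·5·2² = 24 m; v ends 17 m/s.
2–7 s: v starts 17 m/s; Δx = 17·5 + ½·-12·5² = -65 m; v ends -43 m/s.
7–10 s: v starts -43 m/s; Δx = -43·3 + ½·-6·3² = -156 m; v ends -61 m/s.
x(10) = -2 + Σ Δx = -199 m.

-199 m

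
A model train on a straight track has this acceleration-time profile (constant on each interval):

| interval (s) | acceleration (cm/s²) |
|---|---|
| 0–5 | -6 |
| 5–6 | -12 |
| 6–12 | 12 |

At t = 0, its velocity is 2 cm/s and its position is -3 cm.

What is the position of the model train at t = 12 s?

-126 cm

On each constant-a segment, Δv = aΔt and Δx = v₀Δt + ½aΔt²; chain segment to segment.
0–5 s: v starts 2 cm/s; Δx = 2·5 + ½·-6·5² = -65 cm; v ends -28 cm/s.
5–6 s: v starts -28 cm/s; Δx = -28·1 + ½·-12·1² = -34 cm; v ends -40 cm/s.
6–12 s: v starts -40 cm/s; Δx = -40·6 + ½·12·6² = -24 cm; v ends 32 cm/s.
x(12) = -3 + Σ Δx = -126 cm.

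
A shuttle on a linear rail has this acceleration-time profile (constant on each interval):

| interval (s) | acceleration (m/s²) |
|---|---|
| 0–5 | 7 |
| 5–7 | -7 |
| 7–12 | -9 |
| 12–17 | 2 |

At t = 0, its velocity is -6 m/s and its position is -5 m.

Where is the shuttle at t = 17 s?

-66 m

On each constant-a segment, Δv = aΔt and Δx = v₀Δt + ½aΔt²; chain segment to segment.
0–5 s: v starts -6 m/s; Δx = -6·5 + ½·7·5² = 57.5 m; v ends 29 m/s.
5–7 s: v starts 29 m/s; Δx = 29·2 + ½·-7·2² = 44 m; v ends 15 m/s.
7–12 s: v starts 15 m/s; Δx = 15·5 + ½·-9·5² = -37.5 m; v ends -30 m/s.
12–17 s: v starts -30 m/s; Δx = -30·5 + ½·2·5² = -125 m; v ends -20 m/s.
x(17) = -5 + Σ Δx = -66 m.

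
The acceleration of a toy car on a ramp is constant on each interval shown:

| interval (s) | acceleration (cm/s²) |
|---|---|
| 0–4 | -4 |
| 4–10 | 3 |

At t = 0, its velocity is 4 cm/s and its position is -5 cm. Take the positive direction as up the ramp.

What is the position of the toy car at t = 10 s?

On each constant-a segment, Δv = aΔt and Δx = v₀Δt + ½aΔt²; chain segment to segment.
0–4 s: v starts 4 cm/s; Δx = 4·4 + ½·-4·4² = -16 cm; v ends -12 cm/s.
4–10 s: v starts -12 cm/s; Δx = -12·6 + ½·3·6² = -18 cm; v ends 6 cm/s.
x(10) = -5 + Σ Δx = -39 cm.

-39 cm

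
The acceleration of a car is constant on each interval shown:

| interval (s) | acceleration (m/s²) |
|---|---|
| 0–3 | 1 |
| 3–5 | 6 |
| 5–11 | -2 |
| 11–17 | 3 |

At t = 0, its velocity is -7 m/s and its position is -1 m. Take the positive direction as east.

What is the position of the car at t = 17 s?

28.5 m

On each constant-a segment, Δv = aΔt and Δx = v₀Δt + ½aΔt²; chain segment to segment.
0–3 s: v starts -7 m/s; Δx = -7·3 + ½·1·3² = -16.5 m; v ends -4 m/s.
3–5 s: v starts -4 m/s; Δx = -4·2 + ½·6·2² = 4 m; v ends 8 m/s.
5–11 s: v starts 8 m/s; Δx = 8·6 + ½·-2·6² = 12 m; v ends -4 m/s.
11–17 s: v starts -4 m/s; Δx = -4·6 + ½·3·6² = 30 m; v ends 14 m/s.
x(17) = -1 + Σ Δx = 28.5 m.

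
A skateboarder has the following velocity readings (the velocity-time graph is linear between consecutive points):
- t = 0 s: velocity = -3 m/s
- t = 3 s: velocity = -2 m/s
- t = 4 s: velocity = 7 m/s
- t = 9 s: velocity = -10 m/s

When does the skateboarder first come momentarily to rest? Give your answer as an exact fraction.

v changes sign on 3–4 s (from -2 to 7); the graph is linear there, so v = 0 at t = 3 + (2)·(4 − 3)/(7 − -2) = 29/9 s.

t = 29/9 s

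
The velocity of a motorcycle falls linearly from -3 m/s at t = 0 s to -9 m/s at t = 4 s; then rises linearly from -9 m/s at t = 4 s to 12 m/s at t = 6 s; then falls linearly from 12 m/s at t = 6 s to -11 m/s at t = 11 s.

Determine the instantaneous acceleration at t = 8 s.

Acceleration is the slope of the v-t graph on 6–11 s: (-11 − 12)/(11 − 6) = -4.6 m/s².

-4.6 m/s²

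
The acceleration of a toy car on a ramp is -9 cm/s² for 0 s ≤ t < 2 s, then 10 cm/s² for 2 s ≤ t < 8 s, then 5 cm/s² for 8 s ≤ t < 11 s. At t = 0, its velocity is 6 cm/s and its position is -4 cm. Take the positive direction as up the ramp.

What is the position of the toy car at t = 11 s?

264.5 cm

On each constant-a segment, Δv = aΔt and Δx = v₀Δt + ½aΔt²; chain segment to segment.
0–2 s: v starts 6 cm/s; Δx = 6·2 + ½·-9·2² = -6 cm; v ends -12 cm/s.
2–8 s: v starts -12 cm/s; Δx = -12·6 + ½·10·6² = 108 cm; v ends 48 cm/s.
8–11 s: v starts 48 cm/s; Δx = 48·3 + ½·5·3² = 166.5 cm; v ends 63 cm/s.
x(11) = -4 + Σ Δx = 264.5 cm.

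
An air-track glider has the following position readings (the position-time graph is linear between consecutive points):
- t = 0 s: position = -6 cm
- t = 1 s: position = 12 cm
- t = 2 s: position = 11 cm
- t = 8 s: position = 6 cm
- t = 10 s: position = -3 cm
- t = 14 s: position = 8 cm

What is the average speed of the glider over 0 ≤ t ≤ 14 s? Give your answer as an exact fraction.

Average speed = (total path length)/(elapsed time); on a piecewise-linear x-t graph the path length is Σ|Δx|.
0–1 s: |Δx| = |12 − -6| = 18 cm
1–2 s: |Δx| = |11 − 12| = 1 cm
2–8 s: |Δx| = |6 − 11| = 5 cm
8–10 s: |Δx| = |-3 − 6| = 9 cm
10–14 s: |Δx| = |8 − -3| = 11 cm
Total path = 44 cm; average speed = 44/14 = 22/7 cm/s.

22/7 cm/s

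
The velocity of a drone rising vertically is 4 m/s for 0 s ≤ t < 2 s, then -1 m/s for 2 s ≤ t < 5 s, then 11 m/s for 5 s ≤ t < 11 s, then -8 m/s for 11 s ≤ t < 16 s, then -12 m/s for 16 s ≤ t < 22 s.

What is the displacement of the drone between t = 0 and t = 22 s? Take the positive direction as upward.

Displacement is the signed area under the v-t curve.
0–2 s: 4 × 2 = 8 m
2–5 s: -1 × 3 = -3 m
5–11 s: 11 × 6 = 66 m
11–16 s: -8 × 5 = -40 m
16–22 s: -12 × 6 = -72 m
Net displacement = -41 m

-41 m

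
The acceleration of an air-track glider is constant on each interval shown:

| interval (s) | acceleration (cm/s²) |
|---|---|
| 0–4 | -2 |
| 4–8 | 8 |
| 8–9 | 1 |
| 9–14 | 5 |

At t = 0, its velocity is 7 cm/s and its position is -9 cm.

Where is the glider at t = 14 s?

317 cm

On each constant-a segment, Δv = aΔt and Δx = v₀Δt + ½aΔt²; chain segment to segment.
0–4 s: v starts 7 cm/s; Δx = 7·4 + ½·-2·4² = 12 cm; v ends -1 cm/s.
4–8 s: v starts -1 cm/s; Δx = -1·4 + ½·8·4² = 60 cm; v ends 31 cm/s.
8–9 s: v starts 31 cm/s; Δx = 31·1 + ½·1·1² = 31.5 cm; v ends 32 cm/s.
9–14 s: v starts 32 cm/s; Δx = 32·5 + ½·5·5² = 222.5 cm; v ends 57 cm/s.
x(14) = -9 + Σ Δx = 317 cm.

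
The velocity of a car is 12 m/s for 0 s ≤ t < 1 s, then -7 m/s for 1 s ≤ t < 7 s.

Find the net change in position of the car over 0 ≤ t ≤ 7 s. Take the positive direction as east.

Net displacement equals the area under the velocity-time graph (areas below the axis count negative).
0–1 s: 12 × 1 = 12 m
1–7 s: -7 × 6 = -42 m
Net displacement = -30 m

-30 m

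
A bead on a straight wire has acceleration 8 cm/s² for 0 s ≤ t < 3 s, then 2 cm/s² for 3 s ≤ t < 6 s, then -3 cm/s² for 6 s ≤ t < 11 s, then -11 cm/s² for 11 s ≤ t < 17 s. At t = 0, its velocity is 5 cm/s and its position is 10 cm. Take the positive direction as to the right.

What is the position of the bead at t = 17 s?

On each constant-a segment, Δv = aΔt and Δx = v₀Δt + ½aΔt²; chain segment to segment.
0–3 s: v starts 5 cm/s; Δx = 5·3 + ½·8·3² = 51 cm; v ends 29 cm/s.
3–6 s: v starts 29 cm/s; Δx = 29·3 + ½·2·3² = 96 cm; v ends 35 cm/s.
6–11 s: v starts 35 cm/s; Δx = 35·5 + ½·-3·5² = 137.5 cm; v ends 20 cm/s.
11–17 s: v starts 20 cm/s; Δx = 20·6 + ½·-11·6² = -78 cm; v ends -46 cm/s.
x(17) = 10 + Σ Δx = 216.5 cm.

216.5 cm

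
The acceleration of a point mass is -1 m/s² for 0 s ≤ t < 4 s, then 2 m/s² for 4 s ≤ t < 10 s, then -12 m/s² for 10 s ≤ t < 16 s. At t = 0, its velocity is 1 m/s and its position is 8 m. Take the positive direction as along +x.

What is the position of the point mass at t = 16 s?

-140 m

On each constant-a segment, Δv = aΔt and Δx = v₀Δt + ½aΔt²; chain segment to segment.
0–4 s: v starts 1 m/s; Δx = 1·4 + ½·-1·4² = -4 m; v ends -3 m/s.
4–10 s: v starts -3 m/s; Δx = -3·6 + ½·2·6² = 18 m; v ends 9 m/s.
10–16 s: v starts 9 m/s; Δx = 9·6 + ½·-12·6² = -162 m; v ends -63 m/s.
x(16) = 8 + Σ Δx = -140 m.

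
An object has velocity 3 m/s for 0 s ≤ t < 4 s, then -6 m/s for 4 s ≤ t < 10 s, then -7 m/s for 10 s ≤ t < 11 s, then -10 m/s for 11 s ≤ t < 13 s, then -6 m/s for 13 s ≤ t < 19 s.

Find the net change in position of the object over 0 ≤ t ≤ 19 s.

Net displacement equals the area under the velocity-time graph (areas below the axis count negative).
0–4 s: 3 × 4 = 12 m
4–10 s: -6 × 6 = -36 m
10–11 s: -7 × 1 = -7 m
11–13 s: -10 × 2 = -20 m
13–19 s: -6 × 6 = -36 m
Net displacement = -87 m

-87 m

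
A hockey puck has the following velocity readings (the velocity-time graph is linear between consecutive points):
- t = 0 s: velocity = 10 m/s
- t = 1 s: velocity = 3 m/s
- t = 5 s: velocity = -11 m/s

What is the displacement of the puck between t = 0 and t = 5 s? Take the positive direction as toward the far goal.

Displacement is the signed area under the v-t curve.
0–1 s: ½(10 + 3)(1) = 6.5 m
1–5 s: ½(3 + -11)(4) = -16 m
Net displacement = -9.5 m

-9.5 m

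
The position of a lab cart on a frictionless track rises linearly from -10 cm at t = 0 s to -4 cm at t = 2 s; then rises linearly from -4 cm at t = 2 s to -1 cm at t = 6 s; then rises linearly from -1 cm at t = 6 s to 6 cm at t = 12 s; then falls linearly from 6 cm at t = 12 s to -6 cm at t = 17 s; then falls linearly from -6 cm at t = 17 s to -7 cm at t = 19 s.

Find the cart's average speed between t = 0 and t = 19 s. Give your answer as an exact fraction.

Average speed = (total path length)/(elapsed time); on a piecewise-linear x-t graph the path length is Σ|Δx|.
0–2 s: |Δx| = |-4 − -10| = 6 cm
2–6 s: |Δx| = |-1 − -4| = 3 cm
6–12 s: |Δx| = |6 − -1| = 7 cm
12–17 s: |Δx| = |-6 − 6| = 12 cm
17–19 s: |Δx| = |-7 − -6| = 1 cm
Total path = 29 cm; average speed = 29/19 = 29/19 cm/s.

29/19 cm/s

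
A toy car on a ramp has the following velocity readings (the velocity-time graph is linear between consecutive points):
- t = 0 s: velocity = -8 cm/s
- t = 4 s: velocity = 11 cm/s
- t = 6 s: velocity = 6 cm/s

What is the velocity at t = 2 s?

On 0–4 s the graph is linear from -8 to 11 cm/s: v(2) = -8 + (11 − -8)·(2 − 0)/(4 − 0) = 1.5 cm/s.

1.5 cm/s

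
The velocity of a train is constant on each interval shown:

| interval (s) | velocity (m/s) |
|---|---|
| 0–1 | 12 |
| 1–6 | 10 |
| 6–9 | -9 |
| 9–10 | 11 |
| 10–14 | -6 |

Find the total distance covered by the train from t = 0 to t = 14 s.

124 m

Total distance travelled is ∫|v| dt — sum the magnitudes of each area piece.
0–1 s: |12| × 1 = 12 m
1–6 s: |10| × 5 = 50 m
6–9 s: |-9| × 3 = 27 m
9–10 s: |11| × 1 = 11 m
10–14 s: |-6| × 4 = 24 m
Total distance = 124 m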